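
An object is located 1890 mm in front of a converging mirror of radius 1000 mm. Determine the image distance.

680 mm

f = R/2 = 1000/2 = 500.0 mm.
Mirror equation: 1/q = 1/f − 1/p = 1/(500.0) − 1/(1890) = 0.002000 − 0.0005291 = 0.001471, so q = 680 mm.
The image is real, inverted and reduced, in front of the mirror.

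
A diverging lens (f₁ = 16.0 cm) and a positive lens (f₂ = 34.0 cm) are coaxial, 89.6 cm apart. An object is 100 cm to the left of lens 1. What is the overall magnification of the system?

f₁ = −16.0 cm (diverging).
Lens 1: 1/d_i1 = 1/(-16.0) − 1/(100) = -0.07250, so d_i1 = -13.79 cm; m₁ = −d_i1/d_o1 = +0.1379.
d_o2 = 89.6 − (-13.79) = 103.4 cm.
Lens 2: 1/d_i2 = 1/(34.0) − 1/(103.4) = 0.01974, so d_i2 = 50.66 cm; m₂ = −d_i2/d_o2 = -0.4899.
m = m₁·m₂ = (+0.1379)(-0.4899) = -0.0676.

m = -0.0676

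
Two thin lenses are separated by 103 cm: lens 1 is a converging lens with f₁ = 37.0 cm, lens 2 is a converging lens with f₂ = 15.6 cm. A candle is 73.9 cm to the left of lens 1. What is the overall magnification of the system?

Lens 1: 1/d_i1 = 1/(37.0) − 1/(73.9) = 0.01350, so d_i1 = 74.10 cm; m₁ = −d_i1/d_o1 = -1.003.
d_o2 = 103 − (74.10) = 28.90 cm.
Lens 2: 1/d_i2 = 1/(15.6) − 1/(28.90) = 0.02950, so d_i2 = 33.90 cm; m₂ = −d_i2/d_o2 = -1.173.
m = m₁·m₂ = (-1.003)(-1.173) = +1.18.

m = +1.18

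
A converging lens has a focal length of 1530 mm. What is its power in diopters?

f = 153 cm = 1.53 m.
P = 1/f = 1/(1.53 m) = +0.654 D.

P = +0.654 D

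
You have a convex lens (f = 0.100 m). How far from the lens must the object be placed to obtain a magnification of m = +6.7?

m = −d_i/d_o ⇒ d_i = −m·d_o.
1/f = 1/d_o + 1/d_i = 1/d_o − 1/(m·d_o) = (1 − 1/m)/d_o, so d_o = f(1 − 1/m) = (0.1000)(1 − 1/(+6.7)) = 0.0851 m.

0.0851 m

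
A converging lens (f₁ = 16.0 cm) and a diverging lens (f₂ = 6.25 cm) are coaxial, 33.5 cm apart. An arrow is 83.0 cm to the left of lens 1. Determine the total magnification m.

m = -0.0749

Lens 1: 1/d_i1 = 1/(16.0) − 1/(83.0) = 0.05045, so d_i1 = 19.82 cm; m₁ = −d_i1/d_o1 = -0.2388.
d_o2 = 33.5 − (19.82) = 13.68 cm.
f₂ = −6.25 cm (diverging).
Lens 2: 1/d_i2 = 1/(-6.25) − 1/(13.68) = -0.2331, so d_i2 = -4.290 cm; m₂ = −d_i2/d_o2 = +0.3136.
m = m₁·m₂ = (-0.2388)(+0.3136) = -0.0749.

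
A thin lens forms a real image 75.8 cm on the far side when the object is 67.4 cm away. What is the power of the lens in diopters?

P = +2.80 D

d_i = +75.8 cm.
1/f = 1/d_o + 1/d_i = 1/(67.4) + 1/(75.8) = 0.02803 cm⁻¹.
f = 35.68 cm = 0.3568 m, so P = 1/f = +2.80 D.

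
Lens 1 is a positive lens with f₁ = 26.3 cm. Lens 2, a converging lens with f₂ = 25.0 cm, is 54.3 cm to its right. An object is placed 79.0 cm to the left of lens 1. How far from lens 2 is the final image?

Lens 1: 1/d_i1 = 1/f₁ − 1/d_o1 = 1/(26.3) − 1/(79.0) = 0.02536, so d_i1 = 39.43 cm.
The intermediate image is 39.43 cm to the right of lens 1, which is 54.3 − (39.43) = 14.87 cm to the left of lens 2, so d_o2 = +14.87 cm.
Lens 2: 1/d_i2 = 1/f₂ − 1/d_o2 = 1/(25.0) − 1/(14.87) = -0.02725, so d_i2 = -36.7 cm.
The final image is virtual, 36.7 cm to the left of lens 2 (overall magnification ≈ -1.2).

36.7 cm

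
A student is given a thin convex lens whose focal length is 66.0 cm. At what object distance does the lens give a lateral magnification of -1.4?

113 cm

m = −d_i/d_o ⇒ d_i = −m·d_o.
1/f = 1/d_o + 1/d_i = 1/d_o − 1/(m·d_o) = (1 − 1/m)/d_o, so d_o = f(1 − 1/m) = (66.00)(1 − 1/(-1.4)) = 113 cm.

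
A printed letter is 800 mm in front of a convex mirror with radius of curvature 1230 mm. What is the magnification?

f = R/2 = 1230/2 = 615.0 mm; for a convex mirror, f = -615.0 mm.
1/d_i = 1/f − 1/d_o = 1/(-615.0) − 1/(800) = -0.002876, so d_i = -347.7 mm.
m = −d_i/d_o = −(-347.7)/(800) = +0.435.
The image is virtual, upright and reduced, behind the mirror.

m = +0.435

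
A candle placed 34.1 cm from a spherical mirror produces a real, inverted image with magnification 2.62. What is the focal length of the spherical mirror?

f = 24.7 cm (concave)

m = −d_i/d_o ⇒ d_i = −m·d_o = −(-2.62)·(34.1) = 89.34 cm.
1/f = 1/d_o + 1/d_i = 1/(34.1) + 1/(89.34) = 0.04052, so f = 24.7 cm.
Since f is positive, the spherical mirror is concave.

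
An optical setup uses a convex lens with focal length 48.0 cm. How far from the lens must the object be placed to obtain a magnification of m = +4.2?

m = −d_i/d_o ⇒ d_i = −m·d_o.
1/f = 1/d_o + 1/d_i = 1/d_o − 1/(m·d_o) = (1 − 1/m)/d_o, so d_o = f(1 − 1/m) = (48.00)(1 − 1/(+4.2)) = 36.6 cm.

36.6 cm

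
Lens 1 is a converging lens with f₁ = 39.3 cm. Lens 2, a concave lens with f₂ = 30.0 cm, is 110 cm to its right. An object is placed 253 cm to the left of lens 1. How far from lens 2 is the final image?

Lens 1: 1/d_i1 = 1/f₁ − 1/d_o1 = 1/(39.3) − 1/(253) = 0.02149, so d_i1 = 46.53 cm.
The intermediate image is 46.53 cm to the right of lens 1, which is 110 − (46.53) = 63.47 cm to the left of lens 2, so d_o2 = +63.47 cm.
Lens 2 is diverging, so f₂ = −30.0 cm.
Lens 2: 1/d_i2 = 1/f₂ − 1/d_o2 = 1/(-30.0) − 1/(63.47) = -0.04909, so d_i2 = -20.4 cm.
The final image is virtual, 20.4 cm to the left of lens 2 (overall magnification ≈ -0.059).

20.4 cm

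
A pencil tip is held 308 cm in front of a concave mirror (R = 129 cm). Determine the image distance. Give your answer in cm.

81.6 cm

f = R/2 = 129/2 = 64.50 cm.
Mirror equation: 1/v = 1/f − 1/u = 1/(64.50) − 1/(308) = 0.01550 − 0.003247 = 0.01226, so v = 81.6 cm.
The image is real, inverted and reduced, in front of the mirror.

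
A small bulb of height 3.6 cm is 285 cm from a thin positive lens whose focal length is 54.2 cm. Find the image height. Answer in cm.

1/d_i = 1/f − 1/d_o = 1/(54.20) − 1/(285) = 0.01494, so d_i = 66.93 cm.
m = −d_i/d_o = -0.2348.
|h_i| = |m|·h_o = 0.2348 × 3.6 = 0.845 cm. The image is real, inverted and reduced, on the far side of the lens.

0.845 cm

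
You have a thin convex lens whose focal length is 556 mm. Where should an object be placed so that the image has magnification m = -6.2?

m = −d_i/d_o ⇒ d_i = −m·d_o.
1/f = 1/d_o + 1/d_i = 1/d_o − 1/(m·d_o) = (1 − 1/m)/d_o, so d_o = f(1 − 1/m) = (556.0)(1 − 1/(-6.2)) = 646 mm.

646 mm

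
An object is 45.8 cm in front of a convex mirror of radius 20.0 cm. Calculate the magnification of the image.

f = R/2 = 20.0/2 = 10.00 cm; for a convex mirror, f = -10.00 cm.
1/d_i = 1/f − 1/d_o = 1/(-10.00) − 1/(45.8) = -0.1218, so d_i = -8.208 cm.
m = −d_i/d_o = −(-8.208)/(45.8) = +0.179.
The image is virtual, upright and reduced, behind the mirror.

m = +0.179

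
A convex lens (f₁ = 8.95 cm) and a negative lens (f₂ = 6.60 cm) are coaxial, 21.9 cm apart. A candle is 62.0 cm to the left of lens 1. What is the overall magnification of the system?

Lens 1: 1/d_i1 = 1/(8.95) − 1/(62.0) = 0.09560, so d_i1 = 10.46 cm; m₁ = −d_i1/d_o1 = -0.1687.
d_o2 = 21.9 − (10.46) = 11.44 cm.
f₂ = −6.60 cm (diverging).
Lens 2: 1/d_i2 = 1/(-6.60) − 1/(11.44) = -0.2389, so d_i2 = -4.185 cm; m₂ = −d_i2/d_o2 = +0.3659.
m = m₁·m₂ = (-0.1687)(+0.3659) = -0.0617.

m = -0.0617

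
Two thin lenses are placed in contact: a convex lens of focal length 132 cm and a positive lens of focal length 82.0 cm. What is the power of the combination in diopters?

P₁ = 1/f₁ = 1/(1.32 m) = +0.7576 D; P₂ = 1/f₂ = 1/(0.820 m) = +1.220 D.
For thin lenses in contact, P = P₁ + P₂ = (+0.7576) + (+1.220) = +1.98 D.

P = +1.98 D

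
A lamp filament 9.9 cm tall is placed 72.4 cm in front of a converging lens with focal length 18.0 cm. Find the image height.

3.28 cm

1/d_i = 1/f − 1/d_o = 1/(18.00) − 1/(72.4) = 0.04174, so d_i = 23.96 cm.
m = −d_i/d_o = -0.3309.
|h_i| = |m|·h_o = 0.3309 × 9.9 = 3.28 cm. The image is real, inverted and reduced, on the far side of the lens.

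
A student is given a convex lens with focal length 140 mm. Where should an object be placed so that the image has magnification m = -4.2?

m = −d_i/d_o ⇒ d_i = −m·d_o.
1/f = 1/d_o + 1/d_i = 1/d_o − 1/(m·d_o) = (1 − 1/m)/d_o, so d_o = f(1 − 1/m) = (140.0)(1 − 1/(-4.2)) = 173 mm.

173 mm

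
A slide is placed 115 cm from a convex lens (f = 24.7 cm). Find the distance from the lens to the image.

Lens equation: 1/d_i = 1/f − 1/d_o = 1/(24.70) − 1/(115) = 0.04049 − 0.008696 = 0.03179, so d_i = 31.5 cm.
The image is real, inverted and reduced, on the far side of the lens.

31.5 cm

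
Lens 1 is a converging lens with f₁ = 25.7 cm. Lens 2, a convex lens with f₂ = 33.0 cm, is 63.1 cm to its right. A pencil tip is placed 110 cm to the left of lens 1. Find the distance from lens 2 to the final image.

Lens 1: 1/d_i1 = 1/f₁ − 1/d_o1 = 1/(25.7) − 1/(110) = 0.02982, so d_i1 = 33.53 cm.
The intermediate image is 33.53 cm to the right of lens 1, which is 63.1 − (33.53) = 29.57 cm to the left of lens 2, so d_o2 = +29.57 cm.
Lens 2: 1/d_i2 = 1/f₂ − 1/d_o2 = 1/(33.0) − 1/(29.57) = -0.003515, so d_i2 = -284 cm.
The final image is virtual, 284 cm to the left of lens 2 (overall magnification ≈ -2.9).

284 cm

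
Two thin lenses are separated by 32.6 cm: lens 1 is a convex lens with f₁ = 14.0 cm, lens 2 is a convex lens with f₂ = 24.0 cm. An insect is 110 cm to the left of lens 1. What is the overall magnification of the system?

Lens 1: 1/d_i1 = 1/(14.0) − 1/(110) = 0.06234, so d_i1 = 16.04 cm; m₁ = −d_i1/d_o1 = -0.1458.
d_o2 = 32.6 − (16.04) = 16.56 cm.
Lens 2: 1/d_i2 = 1/(24.0) − 1/(16.56) = -0.01872, so d_i2 = -53.42 cm; m₂ = −d_i2/d_o2 = +3.226.
m = m₁·m₂ = (-0.1458)(+3.226) = -0.470.

m = -0.470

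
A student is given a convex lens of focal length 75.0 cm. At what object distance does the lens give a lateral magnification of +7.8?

65.4 cm

m = −d_i/d_o ⇒ d_i = −m·d_o.
1/f = 1/d_o + 1/d_i = 1/d_o − 1/(m·d_o) = (1 − 1/m)/d_o, so d_o = f(1 − 1/m) = (75.00)(1 − 1/(+7.8)) = 65.4 cm.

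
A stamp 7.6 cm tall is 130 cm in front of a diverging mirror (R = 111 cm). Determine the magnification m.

f = R/2 = 111/2 = 55.50 cm; for a diverging mirror, f = -55.50 cm.
1/d_i = 1/f − 1/d_o = 1/(-55.50) − 1/(130) = -0.02571, so d_i = -38.89 cm.
m = −d_i/d_o = −(-38.89)/(130) = +0.299.
The image is virtual, upright and reduced, behind the mirror.

m = +0.299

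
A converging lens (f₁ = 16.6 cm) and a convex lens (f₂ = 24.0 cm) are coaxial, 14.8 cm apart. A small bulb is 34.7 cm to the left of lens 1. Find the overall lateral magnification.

m = -0.537

Lens 1: 1/d_i1 = 1/(16.6) − 1/(34.7) = 0.03142, so d_i1 = 31.82 cm; m₁ = −d_i1/d_o1 = -0.9170.
d_o2 = 14.8 − (31.82) = -17.02 cm (virtual object).
Lens 2: 1/d_i2 = 1/(24.0) − 1/(-17.02) = 0.1004, so d_i2 = 9.958 cm; m₂ = −d_i2/d_o2 = +0.5851.
m = m₁·m₂ = (-0.9170)(+0.5851) = -0.537.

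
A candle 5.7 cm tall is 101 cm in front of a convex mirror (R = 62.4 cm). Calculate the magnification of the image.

m = +0.236

f = R/2 = 62.4/2 = 31.20 cm; for a convex mirror, f = -31.20 cm.
1/d_i = 1/f − 1/d_o = 1/(-31.20) − 1/(101) = -0.04195, so d_i = -23.84 cm.
m = −d_i/d_o = −(-23.84)/(101) = +0.236.
The image is virtual, upright and reduced, behind the mirror.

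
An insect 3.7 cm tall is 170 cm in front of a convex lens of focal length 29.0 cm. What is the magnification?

1/d_i = 1/f − 1/d_o = 1/(29.00) − 1/(170) = 0.02860, so d_i = 34.96 cm.
m = −d_i/d_o = −(34.96)/(170) = -0.206.
The image is real, inverted and reduced, on the far side of the lens.

m = -0.206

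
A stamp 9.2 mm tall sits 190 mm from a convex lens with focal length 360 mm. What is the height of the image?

1/d_i = 1/f − 1/d_o = 1/(360.0) − 1/(190) = -0.002485, so d_i = -402.4 mm.
m = −d_i/d_o = +2.118.
|h_i| = |m|·h_o = 2.118 × 9.2 = 19.5 mm. The image is virtual, upright and enlarged, on the same side as the object.

19.5 mm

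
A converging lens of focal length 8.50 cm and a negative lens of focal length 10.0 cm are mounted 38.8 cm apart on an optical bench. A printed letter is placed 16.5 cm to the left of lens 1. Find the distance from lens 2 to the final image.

6.80 cm

Lens 1: 1/d_i1 = 1/f₁ − 1/d_o1 = 1/(8.50) − 1/(16.5) = 0.05704, so d_i1 = 17.53 cm.
The intermediate image is 17.53 cm to the right of lens 1, which is 38.8 − (17.53) = 21.27 cm to the left of lens 2, so d_o2 = +21.27 cm.
Lens 2 is diverging, so f₂ = −10.0 cm.
Lens 2: 1/d_i2 = 1/f₂ − 1/d_o2 = 1/(-10.0) − 1/(21.27) = -0.1470, so d_i2 = -6.80 cm.
The final image is virtual, 6.80 cm to the left of lens 2 (overall magnification ≈ -0.34).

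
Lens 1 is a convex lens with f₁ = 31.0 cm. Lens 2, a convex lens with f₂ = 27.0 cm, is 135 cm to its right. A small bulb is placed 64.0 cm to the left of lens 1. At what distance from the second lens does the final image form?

42.2 cm

Lens 1: 1/d_i1 = 1/f₁ − 1/d_o1 = 1/(31.0) − 1/(64.0) = 0.01663, so d_i1 = 60.12 cm.
The intermediate image is 60.12 cm to the right of lens 1, which is 135 − (60.12) = 74.88 cm to the left of lens 2, so d_o2 = +74.88 cm.
Lens 2: 1/d_i2 = 1/f₂ − 1/d_o2 = 1/(27.0) − 1/(74.88) = 0.02368, so d_i2 = 42.2 cm.
The final image is real, 42.2 cm to the right of lens 2 (overall magnification ≈ 0.53).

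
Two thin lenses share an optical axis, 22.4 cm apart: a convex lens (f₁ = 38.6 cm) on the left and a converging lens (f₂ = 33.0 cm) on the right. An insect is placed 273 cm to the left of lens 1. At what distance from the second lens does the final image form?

Lens 1: 1/d_i1 = 1/f₁ − 1/d_o1 = 1/(38.6) − 1/(273) = 0.02224, so d_i1 = 44.96 cm.
The intermediate image is 44.96 cm to the right of lens 1, which lies 22.56 cm to the right of lens 2 — a virtual object — so d_o2 = −22.56 cm.
Lens 2: 1/d_i2 = 1/f₂ − 1/d_o2 = 1/(33.0) − 1/(-22.56) = 0.07463, so d_i2 = 13.4 cm.
The final image is real, 13.4 cm to the right of lens 2 (overall magnification ≈ -0.098).

13.4 cm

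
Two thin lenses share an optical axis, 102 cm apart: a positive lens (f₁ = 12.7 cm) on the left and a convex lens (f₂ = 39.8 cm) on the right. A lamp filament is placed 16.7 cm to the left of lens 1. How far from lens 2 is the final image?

Lens 1: 1/d_i1 = 1/f₁ − 1/d_o1 = 1/(12.7) − 1/(16.7) = 0.01886, so d_i1 = 53.02 cm.
The intermediate image is 53.02 cm to the right of lens 1, which is 102 − (53.02) = 48.98 cm to the left of lens 2, so d_o2 = +48.98 cm.
Lens 2: 1/d_i2 = 1/f₂ − 1/d_o2 = 1/(39.8) − 1/(48.98) = 0.004709, so d_i2 = 212 cm.
The final image is real, 212 cm to the right of lens 2 (overall magnification ≈ 14).

212 cm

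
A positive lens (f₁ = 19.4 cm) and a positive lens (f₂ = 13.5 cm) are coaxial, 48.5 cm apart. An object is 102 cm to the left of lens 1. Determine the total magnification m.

Lens 1: 1/d_i1 = 1/(19.4) − 1/(102) = 0.04174, so d_i1 = 23.96 cm; m₁ = −d_i1/d_o1 = -0.2349.
d_o2 = 48.5 − (23.96) = 24.54 cm.
Lens 2: 1/d_i2 = 1/(13.5) − 1/(24.54) = 0.03332, so d_i2 = 30.01 cm; m₂ = −d_i2/d_o2 = -1.223.
m = m₁·m₂ = (-0.2349)(-1.223) = +0.287.

m = +0.287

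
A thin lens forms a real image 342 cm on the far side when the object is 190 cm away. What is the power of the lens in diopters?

d_i = +342 cm.
1/f = 1/d_o + 1/d_i = 1/(190) + 1/(342) = 0.008187 cm⁻¹.
f = 122.1 cm = 1.221 m, so P = 1/f = +0.819 D.

P = +0.819 D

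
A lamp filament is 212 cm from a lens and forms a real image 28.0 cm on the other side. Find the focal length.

Real image ⇒ d_i = +28.0 cm.
1/f = 1/d_o + 1/d_i = 1/(212) + 1/(28.0) = 0.04043, so f = 24.7 cm.
Since f is positive, the lens is converging.

f = 24.7 cm (converging)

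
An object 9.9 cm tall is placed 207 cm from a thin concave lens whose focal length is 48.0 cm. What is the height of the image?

For a concave lens, f = -48.0 cm.
1/d_i = 1/f − 1/d_o = 1/(-48.00) − 1/(207) = -0.02566, so d_i = -38.96 cm.
m = −d_i/d_o = +0.1882.
|h_i| = |m|·h_o = 0.1882 × 9.9 = 1.86 cm. The image is virtual, upright and reduced, on the same side as the object.

1.86 cm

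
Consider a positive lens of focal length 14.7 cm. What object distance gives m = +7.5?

m = −d_i/d_o ⇒ d_i = −m·d_o.
1/f = 1/d_o + 1/d_i = 1/d_o − 1/(m·d_o) = (1 − 1/m)/d_o, so d_o = f(1 − 1/m) = (14.70)(1 − 1/(+7.5)) = 12.7 cm.

12.7 cm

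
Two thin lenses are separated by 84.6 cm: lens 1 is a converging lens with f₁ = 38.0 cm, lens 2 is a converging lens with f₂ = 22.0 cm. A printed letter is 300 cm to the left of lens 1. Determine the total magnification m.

m = +0.167

Lens 1: 1/d_i1 = 1/(38.0) − 1/(300) = 0.02298, so d_i1 = 43.51 cm; m₁ = −d_i1/d_o1 = -0.1450.
d_o2 = 84.6 − (43.51) = 41.09 cm.
Lens 2: 1/d_i2 = 1/(22.0) − 1/(41.09) = 0.02112, so d_i2 = 47.35 cm; m₂ = −d_i2/d_o2 = -1.152.
m = m₁·m₂ = (-0.1450)(-1.152) = +0.167.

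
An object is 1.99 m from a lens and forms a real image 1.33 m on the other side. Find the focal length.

f = 0.797 m (converging)

Real image ⇒ d_i = +1.33 m.
1/f = 1/d_o + 1/d_i = 1/(1.99) + 1/(1.33) = 1.254, so f = 0.797 m.
Since f is positive, the lens is converging.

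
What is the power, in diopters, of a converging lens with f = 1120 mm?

P = +0.893 D

f = 112 cm = 1.12 m.
P = 1/f = 1/(1.12 m) = +0.893 D.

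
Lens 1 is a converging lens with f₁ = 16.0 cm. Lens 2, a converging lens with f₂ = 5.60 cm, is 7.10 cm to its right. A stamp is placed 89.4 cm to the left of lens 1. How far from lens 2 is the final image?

Lens 1: 1/d_i1 = 1/f₁ − 1/d_o1 = 1/(16.0) − 1/(89.4) = 0.05131, so d_i1 = 19.49 cm.
The intermediate image is 19.49 cm to the right of lens 1, which lies 12.39 cm to the right of lens 2 — a virtual object — so d_o2 = −12.39 cm.
Lens 2: 1/d_i2 = 1/f₂ − 1/d_o2 = 1/(5.60) − 1/(-12.39) = 0.2593, so d_i2 = 3.86 cm.
The final image is real, 3.86 cm to the right of lens 2 (overall magnification ≈ -0.068).

3.86 cm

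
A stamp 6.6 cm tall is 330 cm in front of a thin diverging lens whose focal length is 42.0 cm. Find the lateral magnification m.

For a diverging lens, f = -42.0 cm.
1/d_i = 1/f − 1/d_o = 1/(-42.00) − 1/(330) = -0.02684, so d_i = -37.26 cm.
m = −d_i/d_o = −(-37.26)/(330) = +0.113.
The image is virtual, upright and reduced, on the same side as the object.

m = +0.113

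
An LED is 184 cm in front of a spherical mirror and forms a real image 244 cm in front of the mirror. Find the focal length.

Real image ⇒ d_i = +244 cm.
1/f = 1/d_o + 1/d_i = 1/(184) + 1/(244) = 0.009533, so f = 105 cm.
Since f is positive, the spherical mirror is concave.

f = 105 cm (concave)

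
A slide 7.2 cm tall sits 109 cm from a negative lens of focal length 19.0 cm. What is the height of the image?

1.07 cm

For a negative lens, f = -19.0 cm.
1/d_i = 1/f − 1/d_o = 1/(-19.00) − 1/(109) = -0.06181, so d_i = -16.18 cm.
m = −d_i/d_o = +0.1484.
|h_i| = |m|·h_o = 0.1484 × 7.2 = 1.07 cm. The image is virtual, upright and reduced, on the same side as the object.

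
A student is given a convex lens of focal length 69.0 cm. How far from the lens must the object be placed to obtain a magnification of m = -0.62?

m = −d_i/d_o ⇒ d_i = −m·d_o.
1/f = 1/d_o + 1/d_i = 1/d_o − 1/(m·d_o) = (1 − 1/m)/d_o, so d_o = f(1 − 1/m) = (69.00)(1 − 1/(-0.62)) = 180 cm.

180 cm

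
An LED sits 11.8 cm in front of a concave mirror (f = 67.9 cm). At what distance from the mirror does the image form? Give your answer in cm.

14.3 cm

Mirror equation: 1/v = 1/f − 1/u = 1/(67.90) − 1/(11.8) = 0.01473 − 0.08475 = -0.07002, so v = -14.3 cm.
The image is virtual, upright and enlarged, behind the mirror.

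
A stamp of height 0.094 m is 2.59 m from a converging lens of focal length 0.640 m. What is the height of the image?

1/d_i = 1/f − 1/d_o = 1/(0.6400) − 1/(2.59) = 1.176, so d_i = 0.8501 m.
m = −d_i/d_o = -0.3282.
|h_i| = |m|·h_o = 0.3282 × 0.094 = 0.0309 m. The image is real, inverted and reduced, on the far side of the lens.

0.0309 m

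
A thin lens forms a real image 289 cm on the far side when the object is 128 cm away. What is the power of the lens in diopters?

P = +1.13 D

d_i = +289 cm.
1/f = 1/d_o + 1/d_i = 1/(128) + 1/(289) = 0.01127 cm⁻¹.
f = 88.71 cm = 0.8871 m, so P = 1/f = +1.13 D.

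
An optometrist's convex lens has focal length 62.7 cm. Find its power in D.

P = +1.59 D

f = 62.7 cm = 0.627 m.
P = 1/f = 1/(0.627 m) = +1.59 D.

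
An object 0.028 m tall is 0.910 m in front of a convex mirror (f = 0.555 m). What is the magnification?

m = +0.379

For a convex mirror, f = -0.555 m.
1/d_i = 1/f − 1/d_o = 1/(-0.5550) − 1/(0.910) = -2.901, so d_i = -0.3447 m.
m = −d_i/d_o = −(-0.3447)/(0.910) = +0.379.
The image is virtual, upright and reduced, behind the mirror.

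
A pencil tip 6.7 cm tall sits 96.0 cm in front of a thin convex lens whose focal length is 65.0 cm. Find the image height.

14.0 cm

1/d_i = 1/f − 1/d_o = 1/(65.00) − 1/(96.0) = 0.004968, so d_i = 201.3 cm.
m = −d_i/d_o = -2.097.
|h_i| = |m|·h_o = 2.097 × 6.7 = 14.0 cm. The image is real, inverted and enlarged, on the far side of the lens.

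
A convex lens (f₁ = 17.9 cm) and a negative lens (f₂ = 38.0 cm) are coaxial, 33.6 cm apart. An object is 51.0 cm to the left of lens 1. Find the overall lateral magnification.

m = -0.467

Lens 1: 1/d_i1 = 1/(17.9) − 1/(51.0) = 0.03626, so d_i1 = 27.58 cm; m₁ = −d_i1/d_o1 = -0.5408.
d_o2 = 33.6 − (27.58) = 6.020 cm.
f₂ = −38.0 cm (diverging).
Lens 2: 1/d_i2 = 1/(-38.0) − 1/(6.020) = -0.1924, so d_i2 = -5.197 cm; m₂ = −d_i2/d_o2 = +0.8632.
m = m₁·m₂ = (-0.5408)(+0.8632) = -0.467.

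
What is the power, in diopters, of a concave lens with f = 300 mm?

P = -3.33 D

For a concave lens, f = −300 mm.
f = -30.0 cm = -0.300 m.
P = 1/f = 1/(-0.300 m) = -3.33 D.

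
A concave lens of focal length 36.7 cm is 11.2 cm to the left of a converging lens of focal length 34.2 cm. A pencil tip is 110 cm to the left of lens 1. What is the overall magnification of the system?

m = -1.89

f₁ = −36.7 cm (diverging).
Lens 1: 1/d_i1 = 1/(-36.7) − 1/(110) = -0.03634, so d_i1 = -27.52 cm; m₁ = −d_i1/d_o1 = +0.2502.
d_o2 = 11.2 − (-27.52) = 38.72 cm.
Lens 2: 1/d_i2 = 1/(34.2) − 1/(38.72) = 0.003413, so d_i2 = 293.0 cm; m₂ = −d_i2/d_o2 = -7.566.
m = m₁·m₂ = (+0.2502)(-7.566) = -1.89.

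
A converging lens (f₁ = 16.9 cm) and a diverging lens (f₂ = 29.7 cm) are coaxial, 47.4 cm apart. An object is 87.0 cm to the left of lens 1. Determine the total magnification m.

m = -0.128

Lens 1: 1/d_i1 = 1/(16.9) − 1/(87.0) = 0.04768, so d_i1 = 20.97 cm; m₁ = −d_i1/d_o1 = -0.2410.
d_o2 = 47.4 − (20.97) = 26.43 cm.
f₂ = −29.7 cm (diverging).
Lens 2: 1/d_i2 = 1/(-29.7) − 1/(26.43) = -0.07151, so d_i2 = -13.98 cm; m₂ = −d_i2/d_o2 = +0.5291.
m = m₁·m₂ = (-0.2410)(+0.5291) = -0.128.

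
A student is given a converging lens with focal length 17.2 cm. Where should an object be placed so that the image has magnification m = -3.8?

m = −d_i/d_o ⇒ d_i = −m·d_o.
1/f = 1/d_o + 1/d_i = 1/d_o − 1/(m·d_o) = (1 − 1/m)/d_o, so d_o = f(1 − 1/m) = (17.20)(1 − 1/(-3.8)) = 21.7 cm.

21.7 cm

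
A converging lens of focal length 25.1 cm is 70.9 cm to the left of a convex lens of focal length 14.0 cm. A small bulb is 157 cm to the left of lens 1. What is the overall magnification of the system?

Lens 1: 1/d_i1 = 1/(25.1) − 1/(157) = 0.03347, so d_i1 = 29.88 cm; m₁ = −d_i1/d_o1 = -0.1903.
d_o2 = 70.9 − (29.88) = 41.02 cm.
Lens 2: 1/d_i2 = 1/(14.0) − 1/(41.02) = 0.04705, so d_i2 = 21.25 cm; m₂ = −d_i2/d_o2 = -0.5181.
m = m₁·m₂ = (-0.1903)(-0.5181) = +0.0986.

m = +0.0986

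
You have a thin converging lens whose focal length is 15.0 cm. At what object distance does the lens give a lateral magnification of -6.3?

m = −d_i/d_o ⇒ d_i = −m·d_o.
1/f = 1/d_o + 1/d_i = 1/d_o − 1/(m·d_o) = (1 − 1/m)/d_o, so d_o = f(1 − 1/m) = (15.00)(1 − 1/(-6.3)) = 17.4 cm.

17.4 cm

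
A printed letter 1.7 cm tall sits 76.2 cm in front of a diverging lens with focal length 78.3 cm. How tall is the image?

For a diverging lens, f = -78.3 cm.
1/d_i = 1/f − 1/d_o = 1/(-78.30) − 1/(76.2) = -0.02589, so d_i = -38.62 cm.
m = −d_i/d_o = +0.5068.
|h_i| = |m|·h_o = 0.5068 × 1.7 = 0.862 cm. The image is virtual, upright and reduced, on the same side as the object.

0.862 cm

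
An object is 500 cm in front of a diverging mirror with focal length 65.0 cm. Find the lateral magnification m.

For a diverging mirror, f = -65.0 cm.
1/d_i = 1/f − 1/d_o = 1/(-65.00) − 1/(500) = -0.01738, so d_i = -57.52 cm.
m = −d_i/d_o = −(-57.52)/(500) = +0.115.
The image is virtual, upright and reduced, behind the mirror.

m = +0.115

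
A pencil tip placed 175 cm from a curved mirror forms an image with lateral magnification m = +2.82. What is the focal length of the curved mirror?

m = −d_i/d_o ⇒ d_i = −m·d_o = −(+2.82)·(175) = -493.5 cm.
1/f = 1/d_o + 1/d_i = 1/(175) + 1/(-493.5) = 0.003688, so f = 271 cm.
Since f is positive, the curved mirror is concave.

f = 271 cm (concave)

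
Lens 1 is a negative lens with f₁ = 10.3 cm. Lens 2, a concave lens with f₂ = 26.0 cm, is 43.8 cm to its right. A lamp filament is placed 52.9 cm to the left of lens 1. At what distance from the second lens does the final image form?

17.4 cm

Lens 1 is diverging, so f₁ = −10.3 cm.
Lens 1: 1/d_i1 = 1/f₁ − 1/d_o1 = 1/(-10.3) − 1/(52.9) = -0.1160, so d_i1 = -8.621 cm.
The intermediate image is 8.621 cm to the left of lens 1 (virtual), which is 43.8 − (-8.621) = 52.42 cm to the left of lens 2, so d_o2 = +52.42 cm.
Lens 2 is diverging, so f₂ = −26.0 cm.
Lens 2: 1/d_i2 = 1/f₂ − 1/d_o2 = 1/(-26.0) − 1/(52.42) = -0.05754, so d_i2 = -17.4 cm.
The final image is virtual, 17.4 cm to the left of lens 2 (overall magnification ≈ 0.054).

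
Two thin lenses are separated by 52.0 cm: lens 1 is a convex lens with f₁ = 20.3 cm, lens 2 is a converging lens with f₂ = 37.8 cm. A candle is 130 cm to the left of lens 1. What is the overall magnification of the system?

m = -0.710

Lens 1: 1/d_i1 = 1/(20.3) − 1/(130) = 0.04157, so d_i1 = 24.06 cm; m₁ = −d_i1/d_o1 = -0.1851.
d_o2 = 52.0 − (24.06) = 27.94 cm.
Lens 2: 1/d_i2 = 1/(37.8) − 1/(27.94) = -0.009336, so d_i2 = -107.1 cm; m₂ = −d_i2/d_o2 = +3.834.
m = m₁·m₂ = (-0.1851)(+3.834) = -0.710.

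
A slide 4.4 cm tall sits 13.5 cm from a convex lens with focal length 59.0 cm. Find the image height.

1/d_i = 1/f − 1/d_o = 1/(59.00) − 1/(13.5) = -0.05712, so d_i = -17.51 cm.
m = −d_i/d_o = +1.297.
|h_i| = |m|·h_o = 1.297 × 4.4 = 5.71 cm. The image is virtual, upright and enlarged, on the same side as the object.

5.71 cm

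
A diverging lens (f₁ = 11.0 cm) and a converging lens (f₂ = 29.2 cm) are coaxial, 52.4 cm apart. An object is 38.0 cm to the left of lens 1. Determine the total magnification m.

m = -0.207

f₁ = −11.0 cm (diverging).
Lens 1: 1/d_i1 = 1/(-11.0) − 1/(38.0) = -0.1172, so d_i1 = -8.531 cm; m₁ = −d_i1/d_o1 = +0.2245.
d_o2 = 52.4 − (-8.531) = 60.93 cm.
Lens 2: 1/d_i2 = 1/(29.2) − 1/(60.93) = 0.01783, so d_i2 = 56.07 cm; m₂ = −d_i2/d_o2 = -0.9203.
m = m₁·m₂ = (+0.2245)(-0.9203) = -0.207.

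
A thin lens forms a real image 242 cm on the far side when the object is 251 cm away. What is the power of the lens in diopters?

P = +0.812 D

d_i = +242 cm.
1/f = 1/d_o + 1/d_i = 1/(251) + 1/(242) = 0.008116 cm⁻¹.
f = 123.2 cm = 1.232 m, so P = 1/f = +0.812 D.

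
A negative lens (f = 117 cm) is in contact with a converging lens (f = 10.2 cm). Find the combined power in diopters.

P₁ = 1/f₁ = 1/(-1.17 m) = -0.8547 D; P₂ = 1/f₂ = 1/(0.102 m) = +9.804 D.
For thin lenses in contact, P = P₁ + P₂ = (-0.8547) + (+9.804) = +8.95 D.

P = +8.95 D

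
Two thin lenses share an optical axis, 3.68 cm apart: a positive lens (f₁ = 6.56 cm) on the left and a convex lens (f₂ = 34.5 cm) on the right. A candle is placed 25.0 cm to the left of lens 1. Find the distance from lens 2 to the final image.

4.53 cm

Lens 1: 1/d_i1 = 1/f₁ − 1/d_o1 = 1/(6.56) − 1/(25.0) = 0.1124, so d_i1 = 8.894 cm.
The intermediate image is 8.894 cm to the right of lens 1, which lies 5.214 cm to the right of lens 2 — a virtual object — so d_o2 = −5.214 cm.
Lens 2: 1/d_i2 = 1/f₂ − 1/d_o2 = 1/(34.5) − 1/(-5.214) = 0.2208, so d_i2 = 4.53 cm.
The final image is real, 4.53 cm to the right of lens 2 (overall magnification ≈ -0.31).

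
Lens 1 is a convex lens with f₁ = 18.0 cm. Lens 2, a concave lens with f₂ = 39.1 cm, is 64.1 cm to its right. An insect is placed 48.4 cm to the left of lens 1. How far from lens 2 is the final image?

Lens 1: 1/d_i1 = 1/f₁ − 1/d_o1 = 1/(18.0) − 1/(48.4) = 0.03489, so d_i1 = 28.66 cm.
The intermediate image is 28.66 cm to the right of lens 1, which is 64.1 − (28.66) = 35.44 cm to the left of lens 2, so d_o2 = +35.44 cm.
Lens 2 is diverging, so f₂ = −39.1 cm.
Lens 2: 1/d_i2 = 1/f₂ − 1/d_o2 = 1/(-39.1) − 1/(35.44) = -0.05379, so d_i2 = -18.6 cm.
The final image is virtual, 18.6 cm to the left of lens 2 (overall magnification ≈ -0.31).

18.6 cm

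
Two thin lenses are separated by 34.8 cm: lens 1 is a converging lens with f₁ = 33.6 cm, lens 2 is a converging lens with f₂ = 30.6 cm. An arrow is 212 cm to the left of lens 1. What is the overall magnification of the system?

Lens 1: 1/d_i1 = 1/(33.6) − 1/(212) = 0.02504, so d_i1 = 39.93 cm; m₁ = −d_i1/d_o1 = -0.1883.
d_o2 = 34.8 − (39.93) = -5.130 cm (virtual object).
Lens 2: 1/d_i2 = 1/(30.6) − 1/(-5.130) = 0.2276, so d_i2 = 4.393 cm; m₂ = −d_i2/d_o2 = +0.8564.
m = m₁·m₂ = (-0.1883)(+0.8564) = -0.161.

m = -0.161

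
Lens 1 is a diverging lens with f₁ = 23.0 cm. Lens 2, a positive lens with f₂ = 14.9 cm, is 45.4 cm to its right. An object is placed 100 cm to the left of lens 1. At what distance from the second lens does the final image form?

Lens 1 is diverging, so f₁ = −23.0 cm.
Lens 1: 1/d_i1 = 1/f₁ − 1/d_o1 = 1/(-23.0) − 1/(100) = -0.05348, so d_i1 = -18.70 cm.
The intermediate image is 18.70 cm to the left of lens 1 (virtual), which is 45.4 − (-18.70) = 64.10 cm to the left of lens 2, so d_o2 = +64.10 cm.
Lens 2: 1/d_i2 = 1/f₂ − 1/d_o2 = 1/(14.9) − 1/(64.10) = 0.05151, so d_i2 = 19.4 cm.
The final image is real, 19.4 cm to the right of lens 2 (overall magnification ≈ -0.057).

19.4 cm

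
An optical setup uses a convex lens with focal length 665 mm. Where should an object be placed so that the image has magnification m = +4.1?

503 mm

m = −d_i/d_o ⇒ d_i = −m·d_o.
1/f = 1/d_o + 1/d_i = 1/d_o − 1/(m·d_o) = (1 − 1/m)/d_o, so d_o = f(1 − 1/m) = (665.0)(1 − 1/(+4.1)) = 503 mm.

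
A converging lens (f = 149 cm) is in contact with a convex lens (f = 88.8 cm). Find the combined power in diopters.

P = +1.80 D

P₁ = 1/f₁ = 1/(1.49 m) = +0.6711 D; P₂ = 1/f₂ = 1/(0.888 m) = +1.126 D.
For thin lenses in contact, P = P₁ + P₂ = (+0.6711) + (+1.126) = +1.80 D.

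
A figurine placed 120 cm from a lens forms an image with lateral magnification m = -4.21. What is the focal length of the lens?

f = 97.0 cm (converging)

m = −d_i/d_o ⇒ d_i = −m·d_o = −(-4.21)·(120) = 505.2 cm.
1/f = 1/d_o + 1/d_i = 1/(120) + 1/(505.2) = 0.01031, so f = 97.0 cm.
Since f is positive, the lens is converging.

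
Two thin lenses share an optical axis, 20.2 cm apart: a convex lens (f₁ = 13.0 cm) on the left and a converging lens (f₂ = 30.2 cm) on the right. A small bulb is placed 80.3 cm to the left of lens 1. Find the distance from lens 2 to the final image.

5.55 cm

Lens 1: 1/d_i1 = 1/f₁ − 1/d_o1 = 1/(13.0) − 1/(80.3) = 0.06447, so d_i1 = 15.51 cm.
The intermediate image is 15.51 cm to the right of lens 1, which is 20.2 − (15.51) = 4.690 cm to the left of lens 2, so d_o2 = +4.690 cm.
Lens 2: 1/d_i2 = 1/f₂ − 1/d_o2 = 1/(30.2) − 1/(4.690) = -0.1801, so d_i2 = -5.55 cm.
The final image is virtual, 5.55 cm to the left of lens 2 (overall magnification ≈ -0.23).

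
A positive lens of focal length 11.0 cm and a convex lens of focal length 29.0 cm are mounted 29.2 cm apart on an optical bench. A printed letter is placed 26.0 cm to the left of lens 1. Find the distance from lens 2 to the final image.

15.6 cm

Lens 1: 1/d_i1 = 1/f₁ − 1/d_o1 = 1/(11.0) − 1/(26.0) = 0.05245, so d_i1 = 19.07 cm.
The intermediate image is 19.07 cm to the right of lens 1, which is 29.2 − (19.07) = 10.13 cm to the left of lens 2, so d_o2 = +10.13 cm.
Lens 2: 1/d_i2 = 1/f₂ − 1/d_o2 = 1/(29.0) − 1/(10.13) = -0.06423, so d_i2 = -15.6 cm.
The final image is virtual, 15.6 cm to the left of lens 2 (overall magnification ≈ -1.1).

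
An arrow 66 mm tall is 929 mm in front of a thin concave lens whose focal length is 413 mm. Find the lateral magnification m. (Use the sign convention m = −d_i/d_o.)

For a concave lens, f = -413 mm.
1/d_i = 1/f − 1/d_o = 1/(-413.0) − 1/(929) = -0.003498, so d_i = -285.9 mm.
m = −d_i/d_o = −(-285.9)/(929) = +0.308.
The image is virtual, upright and reduced, on the same side as the object.

m = +0.308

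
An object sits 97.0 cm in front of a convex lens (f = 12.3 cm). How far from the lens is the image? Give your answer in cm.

Lens equation: 1/v = 1/f − 1/u = 1/(12.30) − 1/(97.0) = 0.08130 − 0.01031 = 0.07099, so v = 14.1 cm.
The image is real, inverted and reduced, on the far side of the lens.

14.1 cm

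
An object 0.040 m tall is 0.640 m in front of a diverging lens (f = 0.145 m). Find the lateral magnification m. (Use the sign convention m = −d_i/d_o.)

m = +0.185

For a diverging lens, f = -0.145 m.
1/d_i = 1/f − 1/d_o = 1/(-0.1450) − 1/(0.640) = -8.459, so d_i = -0.1182 m.
m = −d_i/d_o = −(-0.1182)/(0.640) = +0.185.
The image is virtual, upright and reduced, on the same side as the object.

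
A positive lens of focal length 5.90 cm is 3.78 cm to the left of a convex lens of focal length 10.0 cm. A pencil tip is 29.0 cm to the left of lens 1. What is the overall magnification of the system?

m = -0.187

Lens 1: 1/d_i1 = 1/(5.90) − 1/(29.0) = 0.1350, so d_i1 = 7.407 cm; m₁ = −d_i1/d_o1 = -0.2554.
d_o2 = 3.78 − (7.407) = -3.627 cm (virtual object).
Lens 2: 1/d_i2 = 1/(10.0) − 1/(-3.627) = 0.3757, so d_i2 = 2.662 cm; m₂ = −d_i2/d_o2 = +0.7338.
m = m₁·m₂ = (-0.2554)(+0.7338) = -0.187.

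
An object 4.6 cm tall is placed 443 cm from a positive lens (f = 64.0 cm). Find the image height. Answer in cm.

0.777 cm

1/d_i = 1/f − 1/d_o = 1/(64.00) − 1/(443) = 0.01337, so d_i = 74.81 cm.
m = −d_i/d_o = -0.1689.
|h_i| = |m|·h_o = 0.1689 × 4.6 = 0.777 cm. The image is real, inverted and reduced, on the far side of the lens.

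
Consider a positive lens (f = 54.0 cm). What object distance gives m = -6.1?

m = −d_i/d_o ⇒ d_i = −m·d_o.
1/f = 1/d_o + 1/d_i = 1/d_o − 1/(m·d_o) = (1 − 1/m)/d_o, so d_o = f(1 − 1/m) = (54.00)(1 − 1/(-6.1)) = 62.9 cm.

62.9 cm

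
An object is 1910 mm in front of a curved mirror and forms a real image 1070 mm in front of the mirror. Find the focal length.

f = 686 mm (concave)

Real image ⇒ d_i = +1070 mm.
1/f = 1/d_o + 1/d_i = 1/(1910) + 1/(1070) = 0.001458, so f = 686 mm.
Since f is positive, the curved mirror is concave.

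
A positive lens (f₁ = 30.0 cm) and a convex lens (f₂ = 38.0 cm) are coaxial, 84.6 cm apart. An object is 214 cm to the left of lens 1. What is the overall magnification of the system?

m = +0.529

Lens 1: 1/d_i1 = 1/(30.0) − 1/(214) = 0.02866, so d_i1 = 34.89 cm; m₁ = −d_i1/d_o1 = -0.1630.
d_o2 = 84.6 − (34.89) = 49.71 cm.
Lens 2: 1/d_i2 = 1/(38.0) − 1/(49.71) = 0.006199, so d_i2 = 161.3 cm; m₂ = −d_i2/d_o2 = -3.245.
m = m₁·m₂ = (-0.1630)(-3.245) = +0.529.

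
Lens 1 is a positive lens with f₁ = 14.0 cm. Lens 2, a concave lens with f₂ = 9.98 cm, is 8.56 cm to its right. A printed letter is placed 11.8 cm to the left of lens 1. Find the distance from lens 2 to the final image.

8.92 cm

Lens 1: 1/d_i1 = 1/f₁ − 1/d_o1 = 1/(14.0) − 1/(11.8) = -0.01332, so d_i1 = -75.09 cm.
The intermediate image is 75.09 cm to the left of lens 1 (virtual), which is 8.56 − (-75.09) = 83.65 cm to the left of lens 2, so d_o2 = +83.65 cm.
Lens 2 is diverging, so f₂ = −9.98 cm.
Lens 2: 1/d_i2 = 1/f₂ − 1/d_o2 = 1/(-9.98) − 1/(83.65) = -0.1122, so d_i2 = -8.92 cm.
The final image is virtual, 8.92 cm to the left of lens 2 (overall magnification ≈ 0.68).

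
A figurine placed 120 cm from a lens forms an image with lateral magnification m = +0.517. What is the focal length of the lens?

m = −d_i/d_o ⇒ d_i = −m·d_o = −(+0.517)·(120) = -62.04 cm.
1/f = 1/d_o + 1/d_i = 1/(120) + 1/(-62.04) = -0.007785, so f = -128 cm.
Since f is negative, the lens is diverging.

f = -128 cm (diverging)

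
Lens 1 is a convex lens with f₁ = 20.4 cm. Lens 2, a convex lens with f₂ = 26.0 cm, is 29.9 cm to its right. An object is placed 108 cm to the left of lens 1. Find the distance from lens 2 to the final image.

Lens 1: 1/d_i1 = 1/f₁ − 1/d_o1 = 1/(20.4) − 1/(108) = 0.03976, so d_i1 = 25.15 cm.
The intermediate image is 25.15 cm to the right of lens 1, which is 29.9 − (25.15) = 4.750 cm to the left of lens 2, so d_o2 = +4.750 cm.
Lens 2: 1/d_i2 = 1/f₂ − 1/d_o2 = 1/(26.0) − 1/(4.750) = -0.1721, so d_i2 = -5.81 cm.
The final image is virtual, 5.81 cm to the left of lens 2 (overall magnification ≈ -0.28).

5.81 cm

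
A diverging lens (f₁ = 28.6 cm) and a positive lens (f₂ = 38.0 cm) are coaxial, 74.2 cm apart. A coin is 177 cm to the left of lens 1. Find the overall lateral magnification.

m = -0.0869

f₁ = −28.6 cm (diverging).
Lens 1: 1/d_i1 = 1/(-28.6) − 1/(177) = -0.04061, so d_i1 = -24.62 cm; m₁ = −d_i1/d_o1 = +0.1391.
d_o2 = 74.2 − (-24.62) = 98.82 cm.
Lens 2: 1/d_i2 = 1/(38.0) − 1/(98.82) = 0.01620, so d_i2 = 61.74 cm; m₂ = −d_i2/d_o2 = -0.6248.
m = m₁·m₂ = (+0.1391)(-0.6248) = -0.0869.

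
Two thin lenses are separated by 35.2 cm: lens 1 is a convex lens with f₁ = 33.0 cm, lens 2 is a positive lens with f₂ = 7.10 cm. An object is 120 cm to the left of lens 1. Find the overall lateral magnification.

Lens 1: 1/d_i1 = 1/(33.0) − 1/(120) = 0.02197, so d_i1 = 45.52 cm; m₁ = −d_i1/d_o1 = -0.3793.
d_o2 = 35.2 − (45.52) = -10.32 cm (virtual object).
Lens 2: 1/d_i2 = 1/(7.10) − 1/(-10.32) = 0.2377, so d_i2 = 4.206 cm; m₂ = −d_i2/d_o2 = +0.4076.
m = m₁·m₂ = (-0.3793)(+0.4076) = -0.155.

m = -0.155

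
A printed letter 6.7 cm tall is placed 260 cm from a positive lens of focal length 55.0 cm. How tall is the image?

1.80 cm

1/d_i = 1/f − 1/d_o = 1/(55.00) − 1/(260) = 0.01434, so d_i = 69.76 cm.
m = −d_i/d_o = -0.2683.
|h_i| = |m|·h_o = 0.2683 × 6.7 = 1.80 cm. The image is real, inverted and reduced, on the far side of the lens.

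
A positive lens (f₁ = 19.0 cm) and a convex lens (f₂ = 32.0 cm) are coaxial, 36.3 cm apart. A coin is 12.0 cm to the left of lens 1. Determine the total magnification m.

Lens 1: 1/d_i1 = 1/(19.0) − 1/(12.0) = -0.03070, so d_i1 = -32.57 cm; m₁ = −d_i1/d_o1 = +2.714.
d_o2 = 36.3 − (-32.57) = 68.87 cm.
Lens 2: 1/d_i2 = 1/(32.0) − 1/(68.87) = 0.01673, so d_i2 = 59.77 cm; m₂ = −d_i2/d_o2 = -0.8679.
m = m₁·m₂ = (+2.714)(-0.8679) = -2.36.

m = -2.36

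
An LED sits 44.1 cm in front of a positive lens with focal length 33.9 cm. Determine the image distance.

147 cm

Lens equation: 1/q = 1/f − 1/p = 1/(33.90) − 1/(44.1) = 0.02950 − 0.02268 = 0.006823, so q = 147 cm.
The image is real, inverted and enlarged, on the far side of the lens.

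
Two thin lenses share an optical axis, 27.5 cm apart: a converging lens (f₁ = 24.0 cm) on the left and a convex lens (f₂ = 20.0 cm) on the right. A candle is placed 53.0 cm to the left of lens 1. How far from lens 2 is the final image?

Lens 1: 1/d_i1 = 1/f₁ − 1/d_o1 = 1/(24.0) − 1/(53.0) = 0.02280, so d_i1 = 43.86 cm.
The intermediate image is 43.86 cm to the right of lens 1, which lies 16.36 cm to the right of lens 2 — a virtual object — so d_o2 = −16.36 cm.
Lens 2: 1/d_i2 = 1/f₂ − 1/d_o2 = 1/(20.0) − 1/(-16.36) = 0.1111, so d_i2 = 9.00 cm.
The final image is real, 9.00 cm to the right of lens 2 (overall magnification ≈ -0.46).

9.00 cm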